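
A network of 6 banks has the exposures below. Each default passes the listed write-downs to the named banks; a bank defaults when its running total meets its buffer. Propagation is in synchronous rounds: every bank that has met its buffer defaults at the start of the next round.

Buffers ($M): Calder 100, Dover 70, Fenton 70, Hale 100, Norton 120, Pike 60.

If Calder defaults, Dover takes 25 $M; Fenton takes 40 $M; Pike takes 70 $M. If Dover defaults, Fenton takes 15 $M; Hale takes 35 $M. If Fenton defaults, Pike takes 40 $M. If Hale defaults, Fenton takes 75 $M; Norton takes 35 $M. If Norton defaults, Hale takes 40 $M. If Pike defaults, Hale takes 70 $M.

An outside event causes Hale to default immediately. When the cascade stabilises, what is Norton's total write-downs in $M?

Round 1 — Hale defaults (initial).
  Fenton: +75 → 75 ≥ 70
  Norton: +35 → 35 < 120
Round 2 — Fenton defaults.
  Pike: +40 → 40 < 60
No further defaults.

35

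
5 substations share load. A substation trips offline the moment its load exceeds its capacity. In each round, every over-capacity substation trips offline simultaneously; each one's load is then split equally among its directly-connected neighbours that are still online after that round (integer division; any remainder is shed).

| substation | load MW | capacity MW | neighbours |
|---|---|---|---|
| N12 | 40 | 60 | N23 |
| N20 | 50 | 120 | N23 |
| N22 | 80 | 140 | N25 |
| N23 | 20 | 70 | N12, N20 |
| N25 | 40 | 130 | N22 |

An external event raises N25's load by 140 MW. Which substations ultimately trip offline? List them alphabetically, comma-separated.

N22, N25

Round 1 — N25 at 180 > 130. N25 trips offline.
  N25 sheds 180 MW to N22: 180 each.
    N22: 80+180 = 260 > 140
Round 2 — N22 trips offline.
  N22 sheds 260 MW: no online neighbours, lost.
No further trips.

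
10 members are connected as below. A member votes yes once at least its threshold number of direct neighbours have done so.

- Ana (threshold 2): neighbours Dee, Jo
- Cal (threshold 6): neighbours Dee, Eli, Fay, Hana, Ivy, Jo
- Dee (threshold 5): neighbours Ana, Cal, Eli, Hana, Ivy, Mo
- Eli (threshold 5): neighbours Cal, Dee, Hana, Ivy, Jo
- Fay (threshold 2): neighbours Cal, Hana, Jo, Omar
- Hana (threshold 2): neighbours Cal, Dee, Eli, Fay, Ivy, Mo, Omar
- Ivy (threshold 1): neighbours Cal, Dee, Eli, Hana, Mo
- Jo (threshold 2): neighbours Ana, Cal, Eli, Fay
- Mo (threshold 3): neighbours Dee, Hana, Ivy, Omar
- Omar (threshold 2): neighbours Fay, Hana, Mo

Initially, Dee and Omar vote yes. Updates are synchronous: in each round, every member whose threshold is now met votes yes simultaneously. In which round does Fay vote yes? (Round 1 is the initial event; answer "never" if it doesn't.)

Round 1 — Dee, Omar vote yes (initial).
Round 2 — checking thresholds:
  Ana: 1 of 2 neighbours < 2, below threshold.
  Cal: 1 of 6 neighbours < 6, below threshold.
  Eli: 1 of 5 neighbours < 5, below threshold.
  Fay: 1 of 4 neighbours < 2, below threshold.
  Hana: 2 of 7 neighbours ≥ 2, votes yes.
  Ivy: 1 of 5 neighbours ≥ 1, votes yes.
  Mo: 2 of 4 neighbours < 3, below threshold.
Round 3 — checking thresholds:
  Ana: 1 of 2 neighbours < 2, below threshold.
  Cal: 3 of 6 neighbours < 6, below threshold.
  Eli: 3 of 5 neighbours < 5, below threshold.
  Fay: 2 of 4 neighbours ≥ 2, votes yes.
  Mo: 4 of 4 neighbours ≥ 3, votes yes.
Round 4 — no new yes votes; cascade stops.

3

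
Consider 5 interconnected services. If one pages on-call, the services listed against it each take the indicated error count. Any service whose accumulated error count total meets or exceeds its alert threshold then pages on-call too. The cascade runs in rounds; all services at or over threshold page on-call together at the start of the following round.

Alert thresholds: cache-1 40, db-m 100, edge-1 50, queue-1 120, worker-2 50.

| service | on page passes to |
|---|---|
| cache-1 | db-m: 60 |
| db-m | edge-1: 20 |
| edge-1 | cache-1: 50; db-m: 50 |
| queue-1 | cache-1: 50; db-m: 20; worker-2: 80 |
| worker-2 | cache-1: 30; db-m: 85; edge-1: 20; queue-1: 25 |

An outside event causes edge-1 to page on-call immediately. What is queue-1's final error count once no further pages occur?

Round 1 — edge-1 pages on-call (initial).
  cache-1: +50 → 50 ≥ 40
  db-m: +50 → 50 < 100
Round 2 — cache-1 pages on-call.
  db-m: +60 → 110 ≥ 100
Round 3 — db-m pages on-call.
No further pages.

0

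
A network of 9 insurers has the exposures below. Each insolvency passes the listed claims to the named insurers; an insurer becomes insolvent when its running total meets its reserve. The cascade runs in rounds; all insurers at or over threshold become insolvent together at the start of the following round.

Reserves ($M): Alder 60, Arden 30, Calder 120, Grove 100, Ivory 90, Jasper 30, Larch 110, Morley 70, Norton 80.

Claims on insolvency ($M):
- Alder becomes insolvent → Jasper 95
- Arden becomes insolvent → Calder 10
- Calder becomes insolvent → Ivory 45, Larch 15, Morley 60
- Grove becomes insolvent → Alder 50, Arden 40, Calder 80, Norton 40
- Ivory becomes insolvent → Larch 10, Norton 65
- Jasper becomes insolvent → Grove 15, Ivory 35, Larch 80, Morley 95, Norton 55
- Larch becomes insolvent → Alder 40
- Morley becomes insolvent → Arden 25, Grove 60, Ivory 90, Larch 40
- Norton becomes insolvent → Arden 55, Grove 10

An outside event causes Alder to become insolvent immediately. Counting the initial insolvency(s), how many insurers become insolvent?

7

Round 1 — Alder becomes insolvent (initial).
  Jasper: +95 → 95 ≥ 30
Round 2 — Jasper becomes insolvent.
  Grove: +15 → 15 < 100
  Ivory: +35 → 35 < 90
  Larch: +80 → 80 < 110
  Morley: +95 → 95 ≥ 70
  Norton: +55 → 55 < 80
Round 3 — Morley becomes insolvent.
  Arden: +25 → 25 < 30
  Grove: +60 → 75 < 100
  Ivory: +90 → 125 ≥ 90
  Larch: +40 → 120 ≥ 110
Round 4 — Ivory, Larch become insolvent.
  Norton: +65 → 120 ≥ 80
Round 5 — Norton becomes insolvent.
  Arden: +55 → 80 ≥ 30
  Grove: +10 → 85 < 100
Round 6 — Arden becomes insolvent.
  Calder: +10 → 10 < 120
No further insolvencies.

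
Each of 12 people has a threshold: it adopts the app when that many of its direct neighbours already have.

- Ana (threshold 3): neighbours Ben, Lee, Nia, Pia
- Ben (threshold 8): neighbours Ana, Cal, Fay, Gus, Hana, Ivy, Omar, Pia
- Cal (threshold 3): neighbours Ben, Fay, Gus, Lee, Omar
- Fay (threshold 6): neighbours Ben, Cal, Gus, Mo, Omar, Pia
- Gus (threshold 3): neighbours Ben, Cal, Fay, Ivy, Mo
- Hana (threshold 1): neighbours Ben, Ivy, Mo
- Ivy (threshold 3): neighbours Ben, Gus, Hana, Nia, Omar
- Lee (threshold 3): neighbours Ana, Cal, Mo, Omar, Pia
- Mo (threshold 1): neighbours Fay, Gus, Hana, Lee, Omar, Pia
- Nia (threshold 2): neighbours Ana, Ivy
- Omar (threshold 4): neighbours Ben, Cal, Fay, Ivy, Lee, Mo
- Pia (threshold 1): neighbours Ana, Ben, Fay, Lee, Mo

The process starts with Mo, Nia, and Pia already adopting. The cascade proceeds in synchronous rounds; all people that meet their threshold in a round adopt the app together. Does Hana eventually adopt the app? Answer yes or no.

Round 1 — Mo, Nia, Pia adopt the app (initial).
Round 2 — checking thresholds:
  Ana: 2 of 4 neighbours < 3, not yet.
  Ben: 1 of 8 neighbours < 8, not yet.
  Fay: 2 of 6 neighbours < 6, not yet.
  Gus: 1 of 5 neighbours < 3, not yet.
  Hana: 1 of 3 neighbours ≥ 1, adopts the app.
  Ivy: 1 of 5 neighbours < 3, not yet.
  Lee: 2 of 5 neighbours < 3, not yet.
  Omar: 1 of 6 neighbours < 4, not yet.
Round 3 — no new adoptions; cascade stops.

yes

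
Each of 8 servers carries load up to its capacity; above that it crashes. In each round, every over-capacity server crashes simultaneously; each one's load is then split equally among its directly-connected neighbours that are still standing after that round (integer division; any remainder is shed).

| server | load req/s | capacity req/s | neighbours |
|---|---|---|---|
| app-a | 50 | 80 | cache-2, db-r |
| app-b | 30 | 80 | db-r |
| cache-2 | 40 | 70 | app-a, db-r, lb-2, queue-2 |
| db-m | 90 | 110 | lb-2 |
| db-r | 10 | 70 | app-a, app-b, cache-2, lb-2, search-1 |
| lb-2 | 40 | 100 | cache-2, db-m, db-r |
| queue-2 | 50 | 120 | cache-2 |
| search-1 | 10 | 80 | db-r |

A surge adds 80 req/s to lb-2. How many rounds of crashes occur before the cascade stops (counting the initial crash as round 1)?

Round 1 — lb-2 at 120 > 100. lb-2 crashes.
  lb-2 sheds 120 req/s to cache-2, db-m, db-r: 40 each.
    cache-2: 40+40 = 80 > 70
    db-m: 90+40 = 130 > 110
    db-r: 10+40 = 50 ≤ 70
Round 2 — cache-2, db-m crash.
  cache-2 sheds 80 req/s to app-a, db-r, queue-2: 26 each (2 lost).
    app-a: 50+26 = 76 ≤ 80
    db-r: 50+26 = 76 > 70
    queue-2: 50+26 = 76 ≤ 120
  db-m sheds 130 req/s: no online neighbours, lost.
Round 3 — db-r crashes.
  db-r sheds 76 req/s to app-a, app-b, search-1: 25 each (1 lost).
    app-a: 76+25 = 101 > 80
    app-b: 30+25 = 55 ≤ 80
    search-1: 10+25 = 35 ≤ 80
Round 4 — app-a crashes.
  app-a sheds 101 req/s: no online neighbours, lost.
No further crashes.

4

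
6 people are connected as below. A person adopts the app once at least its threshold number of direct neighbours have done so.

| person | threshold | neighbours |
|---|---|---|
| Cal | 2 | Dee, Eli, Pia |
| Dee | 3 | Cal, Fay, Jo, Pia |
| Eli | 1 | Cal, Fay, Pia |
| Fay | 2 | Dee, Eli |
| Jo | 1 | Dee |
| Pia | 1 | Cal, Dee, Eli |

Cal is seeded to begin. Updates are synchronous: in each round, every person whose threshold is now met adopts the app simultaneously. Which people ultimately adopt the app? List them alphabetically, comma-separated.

Round 1 — Cal adopts the app (initial).
Round 2 — checking thresholds:
  Dee: 1 of 4 neighbours < 3, below threshold.
  Eli: 1 of 3 neighbours ≥ 1, adopts the app.
  Pia: 1 of 3 neighbours ≥ 1, adopts the app.
Round 3 — no new adoptions; cascade stops.

Cal, Eli, Pia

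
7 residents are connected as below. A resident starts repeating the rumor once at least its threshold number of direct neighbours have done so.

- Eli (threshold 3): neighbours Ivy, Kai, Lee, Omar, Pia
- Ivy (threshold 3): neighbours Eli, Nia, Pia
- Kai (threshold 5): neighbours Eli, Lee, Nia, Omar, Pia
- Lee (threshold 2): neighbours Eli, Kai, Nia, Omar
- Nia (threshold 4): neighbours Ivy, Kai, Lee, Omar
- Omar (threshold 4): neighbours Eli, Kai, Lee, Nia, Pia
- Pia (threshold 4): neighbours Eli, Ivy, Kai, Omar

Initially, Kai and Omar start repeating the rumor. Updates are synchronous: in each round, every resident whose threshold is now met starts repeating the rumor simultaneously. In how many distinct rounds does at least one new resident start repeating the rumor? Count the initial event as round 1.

3

Round 1 — Kai, Omar start repeating the rumor (initial).
Round 2 — checking thresholds:
  Eli: 2 of 5 neighbours < 3, not yet.
  Lee: 2 of 4 neighbours ≥ 2, starts repeating the rumor.
  Nia: 2 of 4 neighbours < 4, not yet.
  Pia: 2 of 4 neighbours < 4, not yet.
Round 3 — checking thresholds:
  Eli: 3 of 5 neighbours ≥ 3, starts repeating the rumor.
  Nia: 3 of 4 neighbours < 4, not yet.
  Pia: 2 of 4 neighbours < 4, not yet.
Round 4 — no new spreads; cascade stops.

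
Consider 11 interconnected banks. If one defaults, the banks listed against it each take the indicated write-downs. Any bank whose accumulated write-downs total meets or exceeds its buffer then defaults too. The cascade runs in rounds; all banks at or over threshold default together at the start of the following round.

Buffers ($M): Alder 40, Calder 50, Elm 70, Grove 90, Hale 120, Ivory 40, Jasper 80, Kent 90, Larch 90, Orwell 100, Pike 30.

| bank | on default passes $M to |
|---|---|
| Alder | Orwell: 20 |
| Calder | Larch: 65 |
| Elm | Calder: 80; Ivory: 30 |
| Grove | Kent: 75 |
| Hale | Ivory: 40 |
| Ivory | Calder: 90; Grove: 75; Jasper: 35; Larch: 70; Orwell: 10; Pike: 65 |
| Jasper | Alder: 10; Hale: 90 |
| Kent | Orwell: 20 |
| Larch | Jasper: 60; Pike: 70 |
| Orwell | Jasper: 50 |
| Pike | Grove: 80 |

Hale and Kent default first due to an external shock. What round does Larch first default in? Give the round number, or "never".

4

Round 1 — Hale, Kent default (initial).
  Ivory: +40 → 40 ≥ 40
  Orwell: +20 → 20 < 100
Round 2 — Ivory defaults.
  Calder: +90 → 90 ≥ 50
  Grove: +75 → 75 < 90
  Jasper: +35 → 35 < 80
  Larch: +70 → 70 < 90
  Orwell: +10 → 30 < 100
  Pike: +65 → 65 ≥ 30
Round 3 — Calder, Pike default.
  Grove: +80 → 155 ≥ 90
  Larch: +65 → 135 ≥ 90
Round 4 — Grove, Larch default.
  Jasper: +60 → 95 ≥ 80
Round 5 — Jasper defaults.
  Alder: +10 → 10 < 40
No further defaults.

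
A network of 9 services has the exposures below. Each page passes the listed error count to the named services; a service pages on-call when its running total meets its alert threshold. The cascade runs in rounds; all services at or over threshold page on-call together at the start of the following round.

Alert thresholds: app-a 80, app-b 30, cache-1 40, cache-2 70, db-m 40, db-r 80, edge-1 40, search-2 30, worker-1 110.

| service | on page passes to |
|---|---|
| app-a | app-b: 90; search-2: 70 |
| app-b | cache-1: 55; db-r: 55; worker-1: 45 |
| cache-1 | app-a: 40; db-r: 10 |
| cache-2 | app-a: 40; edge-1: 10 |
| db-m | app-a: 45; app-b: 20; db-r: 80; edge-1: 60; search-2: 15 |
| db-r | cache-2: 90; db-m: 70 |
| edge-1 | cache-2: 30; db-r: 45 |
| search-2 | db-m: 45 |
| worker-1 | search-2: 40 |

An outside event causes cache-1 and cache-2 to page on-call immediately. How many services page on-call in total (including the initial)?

Round 1 — cache-1, cache-2 page on-call (initial).
  app-a: +40+40 → 80 ≥ 80
  db-r: +10 → 10 < 80
  edge-1: +10 → 10 < 40
Round 2 — app-a pages on-call.
  app-b: +90 → 90 ≥ 30
  search-2: +70 → 70 ≥ 30
Round 3 — app-b, search-2 page on-call.
  db-m: +45 → 45 ≥ 40
  db-r: +55 → 65 < 80
  worker-1: +45 → 45 < 110
Round 4 — db-m pages on-call.
  db-r: +80 → 145 ≥ 80
  edge-1: +60 → 70 ≥ 40
Round 5 — db-r, edge-1 page on-call.
No further pages.

8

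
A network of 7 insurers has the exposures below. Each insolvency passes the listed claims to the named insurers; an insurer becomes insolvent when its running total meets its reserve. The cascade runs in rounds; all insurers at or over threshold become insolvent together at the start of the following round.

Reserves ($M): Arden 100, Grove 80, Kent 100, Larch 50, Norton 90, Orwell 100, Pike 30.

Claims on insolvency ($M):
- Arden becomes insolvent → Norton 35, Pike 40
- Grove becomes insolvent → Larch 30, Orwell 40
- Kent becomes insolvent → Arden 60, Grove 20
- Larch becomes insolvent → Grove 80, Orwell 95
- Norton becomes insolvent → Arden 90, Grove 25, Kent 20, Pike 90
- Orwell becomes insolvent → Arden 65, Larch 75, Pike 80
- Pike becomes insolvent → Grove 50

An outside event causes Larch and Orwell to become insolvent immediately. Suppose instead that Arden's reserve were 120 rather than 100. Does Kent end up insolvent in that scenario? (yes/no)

no

With Arden's reserve at 120:
Round 1 — Larch, Orwell become insolvent (initial).
  Arden: +65 → 65 < 120
  Grove: +80 → 80 ≥ 80
  Pike: +80 → 80 ≥ 30
Round 2 — Grove, Pike become insolvent.
No further insolvencies.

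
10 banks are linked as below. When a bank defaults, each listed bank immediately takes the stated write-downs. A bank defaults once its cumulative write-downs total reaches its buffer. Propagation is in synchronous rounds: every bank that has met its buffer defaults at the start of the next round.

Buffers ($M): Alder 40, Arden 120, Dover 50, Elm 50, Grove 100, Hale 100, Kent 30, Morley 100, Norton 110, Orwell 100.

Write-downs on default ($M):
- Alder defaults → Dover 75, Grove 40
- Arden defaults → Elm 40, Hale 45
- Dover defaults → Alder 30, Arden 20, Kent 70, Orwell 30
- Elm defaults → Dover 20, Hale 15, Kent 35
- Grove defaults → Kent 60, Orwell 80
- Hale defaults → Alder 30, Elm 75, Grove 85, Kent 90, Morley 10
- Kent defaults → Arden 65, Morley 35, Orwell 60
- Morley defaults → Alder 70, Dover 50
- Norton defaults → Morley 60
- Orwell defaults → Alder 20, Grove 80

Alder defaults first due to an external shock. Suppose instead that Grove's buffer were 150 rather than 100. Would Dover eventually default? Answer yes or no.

With Grove's buffer at 150:
Round 1 — Alder defaults (initial).
  Dover: +75 → 75 ≥ 50
  Grove: +40 → 40 < 150
Round 2 — Dover defaults.
  Arden: +20 → 20 < 120
  Kent: +70 → 70 ≥ 30
  Orwell: +30 → 30 < 100
Round 3 — Kent defaults.
  Arden: +65 → 85 < 120
  Morley: +35 → 35 < 100
  Orwell: +60 → 90 < 100
No further defaults.

yes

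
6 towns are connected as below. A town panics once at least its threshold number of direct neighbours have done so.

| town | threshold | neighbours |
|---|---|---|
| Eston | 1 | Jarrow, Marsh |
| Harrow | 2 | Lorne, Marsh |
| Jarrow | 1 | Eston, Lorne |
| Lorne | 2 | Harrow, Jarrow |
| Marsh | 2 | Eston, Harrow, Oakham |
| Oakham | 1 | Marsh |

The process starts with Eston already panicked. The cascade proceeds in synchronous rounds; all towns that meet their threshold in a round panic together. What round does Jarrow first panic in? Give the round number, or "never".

2

Round 1 — Eston panics (initial).
Round 2 — checking thresholds:
  Jarrow: 1 of 2 neighbours ≥ 1, panics.
  Marsh: 1 of 3 neighbours < 2, holds.
Round 3 — no new panics; cascade stops.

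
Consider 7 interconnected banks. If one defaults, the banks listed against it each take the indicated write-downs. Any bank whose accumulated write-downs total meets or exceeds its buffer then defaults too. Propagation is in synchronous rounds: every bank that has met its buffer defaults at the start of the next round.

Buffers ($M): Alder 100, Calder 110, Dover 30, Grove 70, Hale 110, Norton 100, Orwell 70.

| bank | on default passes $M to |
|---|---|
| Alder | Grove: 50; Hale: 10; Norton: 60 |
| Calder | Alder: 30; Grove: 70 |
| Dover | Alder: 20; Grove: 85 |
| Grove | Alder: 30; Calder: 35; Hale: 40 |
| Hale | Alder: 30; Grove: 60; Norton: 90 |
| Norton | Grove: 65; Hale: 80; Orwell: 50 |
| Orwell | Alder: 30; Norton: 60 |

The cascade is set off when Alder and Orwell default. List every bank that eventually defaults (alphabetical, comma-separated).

Round 1 — Alder, Orwell default (initial).
  Grove: +50 → 50 < 70
  Hale: +10 → 10 < 110
  Norton: +60+60 → 120 ≥ 100
Round 2 — Norton defaults.
  Grove: +65 → 115 ≥ 70
  Hale: +80 → 90 < 110
Round 3 — Grove defaults.
  Calder: +35 → 35 < 110
  Hale: +40 → 130 ≥ 110
Round 4 — Hale defaults.
No further defaults.

Alder, Grove, Hale, Norton, Orwell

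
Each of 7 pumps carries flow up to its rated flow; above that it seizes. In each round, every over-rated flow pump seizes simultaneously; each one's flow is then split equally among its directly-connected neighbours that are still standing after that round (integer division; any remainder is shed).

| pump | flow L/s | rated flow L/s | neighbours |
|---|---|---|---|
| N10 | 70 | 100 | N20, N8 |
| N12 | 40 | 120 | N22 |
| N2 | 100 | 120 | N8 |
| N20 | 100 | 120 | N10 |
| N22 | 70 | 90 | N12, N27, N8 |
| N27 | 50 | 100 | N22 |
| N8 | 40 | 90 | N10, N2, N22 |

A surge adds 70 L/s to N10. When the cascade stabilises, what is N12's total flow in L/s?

102

Round 1 — N10 at 140 > 100. N10 seizes.
  N10 sheds 140 L/s to N20, N8: 70 each.
    N20: 100+70 = 170 > 120
    N8: 40+70 = 110 > 90
Round 2 — N20, N8 seize.
  N20 sheds 170 L/s: no online neighbours, lost.
  N8 sheds 110 L/s to N2, N22: 55 each.
    N2: 100+55 = 155 > 120
    N22: 70+55 = 125 > 90
Round 3 — N2, N22 seize.
  N2 sheds 155 L/s: no online neighbours, lost.
  N22 sheds 125 L/s to N12, N27: 62 each (1 lost).
    N12: 40+62 = 102 ≤ 120
    N27: 50+62 = 112 > 100
Round 4 — N27 seizes.
  N27 sheds 112 L/s: no online neighbours, lost.
No further seizures.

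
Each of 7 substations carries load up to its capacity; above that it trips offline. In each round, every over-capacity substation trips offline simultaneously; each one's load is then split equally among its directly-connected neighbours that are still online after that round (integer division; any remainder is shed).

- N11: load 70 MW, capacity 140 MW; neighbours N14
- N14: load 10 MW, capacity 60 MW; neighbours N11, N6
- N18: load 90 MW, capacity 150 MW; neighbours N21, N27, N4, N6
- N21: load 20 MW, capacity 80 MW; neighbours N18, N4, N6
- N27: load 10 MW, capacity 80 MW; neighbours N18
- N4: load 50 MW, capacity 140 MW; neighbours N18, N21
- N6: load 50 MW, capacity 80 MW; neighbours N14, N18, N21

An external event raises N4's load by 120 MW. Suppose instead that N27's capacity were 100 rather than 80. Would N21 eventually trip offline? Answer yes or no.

yes

With N27's capacity at 100:
Round 1 — N4 at 170 > 140. N4 trips offline.
  N4 sheds 170 MW to N18, N21: 85 each.
    N18: 90+85 = 175 > 150
    N21: 20+85 = 105 > 80
Round 2 — N18, N21 trip offline.
  N18 sheds 175 MW to N27, N6: 87 each (1 lost).
    N27: 10+87 = 97 ≤ 100
    N6: 50+87 = 137 > 80
  N21 sheds 105 MW to N6: 105 each.
    N6: 137+105 = 242 > 80
Round 3 — N6 trips offline.
  N6 sheds 242 MW to N14: 242 each.
    N14: 10+242 = 252 > 60
Round 4 — N14 trips offline.
  N14 sheds 252 MW to N11: 252 each.
    N11: 70+252 = 322 > 140
Round 5 — N11 trips offline.
  N11 sheds 322 MW: no online neighbours, lost.
No further trips.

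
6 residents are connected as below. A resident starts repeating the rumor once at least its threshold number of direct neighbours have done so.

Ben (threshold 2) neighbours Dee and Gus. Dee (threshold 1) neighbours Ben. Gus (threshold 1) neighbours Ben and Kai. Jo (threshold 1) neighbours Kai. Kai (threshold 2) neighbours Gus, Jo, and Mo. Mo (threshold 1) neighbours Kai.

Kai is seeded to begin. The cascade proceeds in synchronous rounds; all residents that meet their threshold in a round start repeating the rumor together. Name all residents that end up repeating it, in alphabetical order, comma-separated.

Round 1 — Kai starts repeating the rumor (initial).
Round 2 — checking thresholds:
  Gus: 1 of 2 neighbours ≥ 1, starts repeating the rumor.
  Jo: 1 of 1 neighbours ≥ 1, starts repeating the rumor.
  Mo: 1 of 1 neighbours ≥ 1, starts repeating the rumor.
Round 3 — no new spreads; cascade stops.

Gus, Jo, Kai, Mo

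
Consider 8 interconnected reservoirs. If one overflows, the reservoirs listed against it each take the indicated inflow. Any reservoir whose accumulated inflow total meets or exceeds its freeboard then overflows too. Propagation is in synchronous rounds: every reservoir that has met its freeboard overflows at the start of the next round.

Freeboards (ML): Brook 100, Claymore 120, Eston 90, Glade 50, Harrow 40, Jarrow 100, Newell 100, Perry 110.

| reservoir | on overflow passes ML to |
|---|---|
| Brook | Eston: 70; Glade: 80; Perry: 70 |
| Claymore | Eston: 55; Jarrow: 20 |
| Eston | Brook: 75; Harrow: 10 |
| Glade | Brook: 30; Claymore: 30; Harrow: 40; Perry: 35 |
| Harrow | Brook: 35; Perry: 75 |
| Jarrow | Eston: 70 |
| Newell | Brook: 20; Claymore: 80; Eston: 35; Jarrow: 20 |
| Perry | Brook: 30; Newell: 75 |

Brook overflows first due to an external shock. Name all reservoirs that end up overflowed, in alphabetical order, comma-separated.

Brook, Glade, Harrow, Perry

Round 1 — Brook overflows (initial).
  Eston: +70 → 70 < 90
  Glade: +80 → 80 ≥ 50
  Perry: +70 → 70 < 110
Round 2 — Glade overflows.
  Claymore: +30 → 30 < 120
  Harrow: +40 → 40 ≥ 40
  Perry: +35 → 105 < 110
Round 3 — Harrow overflows.
  Perry: +75 → 180 ≥ 110
Round 4 — Perry overflows.
  Newell: +75 → 75 < 100
No further overflows.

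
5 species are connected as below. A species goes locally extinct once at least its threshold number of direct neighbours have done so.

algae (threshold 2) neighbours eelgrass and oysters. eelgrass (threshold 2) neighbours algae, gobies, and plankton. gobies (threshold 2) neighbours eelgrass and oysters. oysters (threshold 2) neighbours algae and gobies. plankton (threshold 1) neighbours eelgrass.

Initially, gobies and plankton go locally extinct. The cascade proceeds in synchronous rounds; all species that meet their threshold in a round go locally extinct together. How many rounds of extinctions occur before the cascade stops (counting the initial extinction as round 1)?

Round 1 — gobies, plankton go locally extinct (initial).
Round 2 — checking thresholds:
  eelgrass: 2 of 3 neighbours ≥ 2, goes locally extinct.
  oysters: 1 of 2 neighbours < 2, holds.
Round 3 — no new extinctions; cascade stops.

2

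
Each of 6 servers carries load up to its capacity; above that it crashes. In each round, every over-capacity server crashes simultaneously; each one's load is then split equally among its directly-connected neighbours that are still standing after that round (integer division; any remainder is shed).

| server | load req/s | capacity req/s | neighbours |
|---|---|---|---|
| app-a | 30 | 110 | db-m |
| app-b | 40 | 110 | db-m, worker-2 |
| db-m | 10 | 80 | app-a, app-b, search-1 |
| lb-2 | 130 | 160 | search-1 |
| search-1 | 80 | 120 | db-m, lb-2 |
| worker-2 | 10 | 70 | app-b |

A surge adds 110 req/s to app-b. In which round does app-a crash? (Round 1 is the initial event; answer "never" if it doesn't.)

never

Round 1 — app-b at 150 > 110. app-b crashes.
  app-b sheds 150 req/s to db-m, worker-2: 75 each.
    db-m: 10+75 = 85 > 80
    worker-2: 10+75 = 85 > 70
Round 2 — db-m, worker-2 crash.
  db-m sheds 85 req/s to app-a, search-1: 42 each (1 lost).
    app-a: 30+42 = 72 ≤ 110
    search-1: 80+42 = 122 > 120
  worker-2 sheds 85 req/s: no online neighbours, lost.
Round 3 — search-1 crashes.
  search-1 sheds 122 req/s to lb-2: 122 each.
    lb-2: 130+122 = 252 > 160
Round 4 — lb-2 crashes.
  lb-2 sheds 252 req/s: no online neighbours, lost.
No further crashes.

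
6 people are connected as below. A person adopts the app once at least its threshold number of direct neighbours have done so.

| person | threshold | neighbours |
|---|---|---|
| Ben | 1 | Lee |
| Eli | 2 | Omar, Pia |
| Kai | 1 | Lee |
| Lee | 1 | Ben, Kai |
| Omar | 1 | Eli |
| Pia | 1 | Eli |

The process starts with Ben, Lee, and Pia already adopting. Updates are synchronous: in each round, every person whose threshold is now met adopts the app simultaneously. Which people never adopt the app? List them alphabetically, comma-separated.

Round 1 — Ben, Lee, Pia adopt the app (initial).
Round 2 — checking thresholds:
  Eli: 1 of 2 neighbours < 2, holds.
  Kai: 1 of 1 neighbours ≥ 1, adopts the app.
Round 3 — no new adoptions; cascade stops.

Eli, Omar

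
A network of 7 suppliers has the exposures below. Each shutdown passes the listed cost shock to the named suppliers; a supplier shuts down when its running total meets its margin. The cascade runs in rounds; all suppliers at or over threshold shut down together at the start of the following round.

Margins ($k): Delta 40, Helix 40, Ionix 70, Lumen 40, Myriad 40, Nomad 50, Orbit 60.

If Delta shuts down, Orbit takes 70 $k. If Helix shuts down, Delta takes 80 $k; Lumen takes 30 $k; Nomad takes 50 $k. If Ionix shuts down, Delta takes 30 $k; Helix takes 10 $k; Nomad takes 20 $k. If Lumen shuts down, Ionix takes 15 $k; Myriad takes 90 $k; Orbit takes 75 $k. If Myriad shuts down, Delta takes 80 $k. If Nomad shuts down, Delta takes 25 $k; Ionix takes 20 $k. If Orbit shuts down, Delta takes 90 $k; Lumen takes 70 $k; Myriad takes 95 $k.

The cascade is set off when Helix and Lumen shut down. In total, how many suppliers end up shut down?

6

Round 1 — Helix, Lumen shut down (initial).
  Delta: +80 → 80 ≥ 40
  Ionix: +15 → 15 < 70
  Myriad: +90 → 90 ≥ 40
  Nomad: +50 → 50 ≥ 50
  Orbit: +75 → 75 ≥ 60
Round 2 — Delta, Myriad, Nomad, Orbit shut down.
  Ionix: +20 → 35 < 70
No further shutdowns.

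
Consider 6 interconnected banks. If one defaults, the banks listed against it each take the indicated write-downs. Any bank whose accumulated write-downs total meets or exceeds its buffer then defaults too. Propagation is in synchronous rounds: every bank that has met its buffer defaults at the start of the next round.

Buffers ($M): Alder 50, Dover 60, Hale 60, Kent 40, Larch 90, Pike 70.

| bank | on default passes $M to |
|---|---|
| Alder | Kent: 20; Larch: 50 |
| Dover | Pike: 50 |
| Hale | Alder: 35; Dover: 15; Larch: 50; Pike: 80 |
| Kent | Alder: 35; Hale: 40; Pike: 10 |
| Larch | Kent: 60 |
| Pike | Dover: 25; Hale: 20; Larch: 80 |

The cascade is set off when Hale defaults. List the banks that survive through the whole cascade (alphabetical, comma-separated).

Dover

Round 1 — Hale defaults (initial).
  Alder: +35 → 35 < 50
  Dover: +15 → 15 < 60
  Larch: +50 → 50 < 90
  Pike: +80 → 80 ≥ 70
Round 2 — Pike defaults.
  Dover: +25 → 40 < 60
  Larch: +80 → 130 ≥ 90
Round 3 — Larch defaults.
  Kent: +60 → 60 ≥ 40
Round 4 — Kent defaults.
  Alder: +35 → 70 ≥ 50
Round 5 — Alder defaults.
No further defaults.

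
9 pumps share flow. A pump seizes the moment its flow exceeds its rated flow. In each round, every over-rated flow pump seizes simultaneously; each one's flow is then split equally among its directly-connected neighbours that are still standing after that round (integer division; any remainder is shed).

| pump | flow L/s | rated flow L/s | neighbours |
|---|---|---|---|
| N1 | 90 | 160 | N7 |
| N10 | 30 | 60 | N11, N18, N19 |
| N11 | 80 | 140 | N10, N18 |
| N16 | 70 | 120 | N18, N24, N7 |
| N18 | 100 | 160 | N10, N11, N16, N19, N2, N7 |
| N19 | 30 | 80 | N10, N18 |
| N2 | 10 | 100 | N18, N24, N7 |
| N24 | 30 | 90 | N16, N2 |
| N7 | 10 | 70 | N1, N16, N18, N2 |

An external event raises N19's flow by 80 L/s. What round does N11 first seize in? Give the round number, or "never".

Round 1 — N19 at 110 > 80. N19 seizes.
  N19 sheds 110 L/s to N10, N18: 55 each.
    N10: 30+55 = 85 > 60
    N18: 100+55 = 155 ≤ 160
Round 2 — N10 seizes.
  N10 sheds 85 L/s to N11, N18: 42 each (1 lost).
    N11: 80+42 = 122 ≤ 140
    N18: 155+42 = 197 > 160
Round 3 — N18 seizes.
  N18 sheds 197 L/s to N11, N16, N2, N7: 49 each (1 lost).
    N11: 122+49 = 171 > 140
    N16: 70+49 = 119 ≤ 120
    N2: 10+49 = 59 ≤ 100
    N7: 10+49 = 59 ≤ 70
Round 4 — N11 seizes.
  N11 sheds 171 L/s: no online neighbours, lost.
No further seizures.

4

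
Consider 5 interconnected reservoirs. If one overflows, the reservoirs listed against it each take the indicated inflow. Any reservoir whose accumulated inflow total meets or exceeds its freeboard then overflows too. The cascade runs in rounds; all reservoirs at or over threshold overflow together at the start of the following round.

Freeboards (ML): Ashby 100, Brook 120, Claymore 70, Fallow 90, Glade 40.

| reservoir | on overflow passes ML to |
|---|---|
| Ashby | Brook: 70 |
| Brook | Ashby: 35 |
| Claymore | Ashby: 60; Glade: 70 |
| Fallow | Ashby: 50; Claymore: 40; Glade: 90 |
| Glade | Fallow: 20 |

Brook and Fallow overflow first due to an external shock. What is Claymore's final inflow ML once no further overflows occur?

Round 1 — Brook, Fallow overflow (initial).
  Ashby: +35+50 → 85 < 100
  Claymore: +40 → 40 < 70
  Glade: +90 → 90 ≥ 40
Round 2 — Glade overflows.
No further overflows.

40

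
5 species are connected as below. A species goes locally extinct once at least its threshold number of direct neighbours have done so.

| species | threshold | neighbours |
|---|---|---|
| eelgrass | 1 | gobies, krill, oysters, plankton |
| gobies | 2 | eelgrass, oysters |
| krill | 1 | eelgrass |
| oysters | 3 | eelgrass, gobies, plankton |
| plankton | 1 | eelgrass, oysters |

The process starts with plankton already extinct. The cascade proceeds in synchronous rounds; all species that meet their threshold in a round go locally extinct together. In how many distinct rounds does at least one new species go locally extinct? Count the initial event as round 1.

3

Round 1 — plankton goes locally extinct (initial).
Round 2 — checking thresholds:
  eelgrass: 1 of 4 neighbours ≥ 1, goes locally extinct.
  oysters: 1 of 3 neighbours < 3, holds.
Round 3 — checking thresholds:
  gobies: 1 of 2 neighbours < 2, holds.
  krill: 1 of 1 neighbours ≥ 1, goes locally extinct.
  oysters: 2 of 3 neighbours < 3, holds.
Round 4 — no new extinctions; cascade stops.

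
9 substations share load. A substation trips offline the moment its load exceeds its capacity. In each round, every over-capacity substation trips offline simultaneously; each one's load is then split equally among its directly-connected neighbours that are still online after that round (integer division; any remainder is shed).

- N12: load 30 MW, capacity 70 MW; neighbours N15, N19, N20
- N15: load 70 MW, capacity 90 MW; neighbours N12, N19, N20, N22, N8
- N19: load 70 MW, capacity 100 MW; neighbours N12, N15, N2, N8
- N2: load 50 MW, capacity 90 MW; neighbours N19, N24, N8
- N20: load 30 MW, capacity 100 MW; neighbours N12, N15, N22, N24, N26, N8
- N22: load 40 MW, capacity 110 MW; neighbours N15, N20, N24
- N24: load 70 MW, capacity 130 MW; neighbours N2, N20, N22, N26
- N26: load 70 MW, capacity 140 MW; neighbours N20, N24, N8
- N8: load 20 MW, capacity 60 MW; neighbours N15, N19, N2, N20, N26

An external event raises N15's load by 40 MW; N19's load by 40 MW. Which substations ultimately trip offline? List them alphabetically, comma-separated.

Round 1 — N15 at 110 > 90; N19 at 110 > 100. N15, N19 trip offline.
  N15 sheds 110 MW to N12, N20, N22, N8: 27 each (2 lost).
    N12: 30+27 = 57 ≤ 70
    N20: 30+27 = 57 ≤ 100
    N22: 40+27 = 67 ≤ 110
    N8: 20+27 = 47 ≤ 60
  N19 sheds 110 MW to N12, N2, N8: 36 each (2 lost).
    N12: 57+36 = 93 > 70
    N2: 50+36 = 86 ≤ 90
    N8: 47+36 = 83 > 60
Round 2 — N12, N8 trip offline.
  N12 sheds 93 MW to N20: 93 each.
    N20: 57+93 = 150 > 100
  N8 sheds 83 MW to N2, N20, N26: 27 each (2 lost).
    N2: 86+27 = 113 > 90
    N20: 150+27 = 177 > 100
    N26: 70+27 = 97 ≤ 140
Round 3 — N2, N20 trip offline.
  N2 sheds 113 MW to N24: 113 each.
    N24: 70+113 = 183 > 130
  N20 sheds 177 MW to N22, N24, N26: 59 each.
    N22: 67+59 = 126 > 110
    N24: 183+59 = 242 > 130
    N26: 97+59 = 156 > 140
Round 4 — N22, N24, N26 trip offline.
  N22 sheds 126 MW: no online neighbours, lost.
  N24 sheds 242 MW: no online neighbours, lost.
  N26 sheds 156 MW: no online neighbours, lost.
No further trips.

N12, N15, N19, N2, N20, N22, N24, N26, N8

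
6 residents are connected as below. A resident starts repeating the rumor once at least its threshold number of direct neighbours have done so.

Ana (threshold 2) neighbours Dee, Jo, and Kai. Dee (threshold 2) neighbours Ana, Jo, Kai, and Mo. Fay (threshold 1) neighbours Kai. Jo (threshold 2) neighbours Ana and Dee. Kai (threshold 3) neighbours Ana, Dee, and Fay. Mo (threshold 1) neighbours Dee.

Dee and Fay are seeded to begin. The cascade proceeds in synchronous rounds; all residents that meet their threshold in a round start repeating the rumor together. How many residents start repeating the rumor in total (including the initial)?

Round 1 — Dee, Fay start repeating the rumor (initial).
Round 2 — checking thresholds:
  Ana: 1 of 3 neighbours < 2, below threshold.
  Jo: 1 of 2 neighbours < 2, below threshold.
  Kai: 2 of 3 neighbours < 3, below threshold.
  Mo: 1 of 1 neighbours ≥ 1, starts repeating the rumor.
Round 3 — no new spreads; cascade stops.

3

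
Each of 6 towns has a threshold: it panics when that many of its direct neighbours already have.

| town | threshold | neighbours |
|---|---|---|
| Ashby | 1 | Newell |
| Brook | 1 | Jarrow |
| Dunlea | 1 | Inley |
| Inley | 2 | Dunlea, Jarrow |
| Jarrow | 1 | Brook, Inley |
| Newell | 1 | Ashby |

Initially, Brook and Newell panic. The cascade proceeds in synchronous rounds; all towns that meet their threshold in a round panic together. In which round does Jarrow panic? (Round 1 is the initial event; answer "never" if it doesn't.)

2

Round 1 — Brook, Newell panic (initial).
Round 2 — checking thresholds:
  Ashby: 1 of 1 neighbours ≥ 1, panics.
  Jarrow: 1 of 2 neighbours ≥ 1, panics.
Round 3 — no new panics; cascade stops.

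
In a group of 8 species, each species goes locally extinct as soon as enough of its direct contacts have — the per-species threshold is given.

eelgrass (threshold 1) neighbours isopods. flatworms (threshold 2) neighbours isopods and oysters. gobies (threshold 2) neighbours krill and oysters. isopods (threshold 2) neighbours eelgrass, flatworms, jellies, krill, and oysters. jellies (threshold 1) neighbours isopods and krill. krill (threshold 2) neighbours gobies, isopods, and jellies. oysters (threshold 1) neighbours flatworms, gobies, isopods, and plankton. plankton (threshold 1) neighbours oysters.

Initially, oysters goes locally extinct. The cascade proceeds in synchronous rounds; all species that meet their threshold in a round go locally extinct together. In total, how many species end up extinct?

2

Round 1 — oysters goes locally extinct (initial).
Round 2 — checking thresholds:
  flatworms: 1 of 2 neighbours < 2, below threshold.
  gobies: 1 of 2 neighbours < 2, below threshold.
  isopods: 1 of 5 neighbours < 2, below threshold.
  plankton: 1 of 1 neighbours ≥ 1, goes locally extinct.
Round 3 — no new extinctions; cascade stops.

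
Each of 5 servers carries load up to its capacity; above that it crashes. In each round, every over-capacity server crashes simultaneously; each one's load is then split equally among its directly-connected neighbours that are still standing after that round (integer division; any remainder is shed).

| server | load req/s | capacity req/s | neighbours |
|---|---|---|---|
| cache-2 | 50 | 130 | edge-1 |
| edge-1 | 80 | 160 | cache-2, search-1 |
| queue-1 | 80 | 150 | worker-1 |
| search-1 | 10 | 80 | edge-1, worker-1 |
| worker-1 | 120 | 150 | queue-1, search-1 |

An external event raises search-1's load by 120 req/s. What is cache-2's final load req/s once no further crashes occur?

Round 1 — search-1 at 130 > 80. search-1 crashes.
  search-1 sheds 130 req/s to edge-1, worker-1: 65 each.
    edge-1: 80+65 = 145 ≤ 160
    worker-1: 120+65 = 185 > 150
Round 2 — worker-1 crashes.
  worker-1 sheds 185 req/s to queue-1: 185 each.
    queue-1: 80+185 = 265 > 150
Round 3 — queue-1 crashes.
  queue-1 sheds 265 req/s: no online neighbours, lost.
No further crashes.

50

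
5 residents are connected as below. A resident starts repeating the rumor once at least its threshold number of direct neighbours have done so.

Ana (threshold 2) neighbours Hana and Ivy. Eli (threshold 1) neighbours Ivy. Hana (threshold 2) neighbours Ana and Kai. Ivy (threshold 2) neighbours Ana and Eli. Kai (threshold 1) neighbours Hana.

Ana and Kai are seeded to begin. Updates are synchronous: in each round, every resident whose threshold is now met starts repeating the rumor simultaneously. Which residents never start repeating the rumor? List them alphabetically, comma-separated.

Round 1 — Ana, Kai start repeating the rumor (initial).
Round 2 — checking thresholds:
  Hana: 2 of 2 neighbours ≥ 2, starts repeating the rumor.
  Ivy: 1 of 2 neighbours < 2, below threshold.
Round 3 — no new spreads; cascade stops.

Eli, Ivy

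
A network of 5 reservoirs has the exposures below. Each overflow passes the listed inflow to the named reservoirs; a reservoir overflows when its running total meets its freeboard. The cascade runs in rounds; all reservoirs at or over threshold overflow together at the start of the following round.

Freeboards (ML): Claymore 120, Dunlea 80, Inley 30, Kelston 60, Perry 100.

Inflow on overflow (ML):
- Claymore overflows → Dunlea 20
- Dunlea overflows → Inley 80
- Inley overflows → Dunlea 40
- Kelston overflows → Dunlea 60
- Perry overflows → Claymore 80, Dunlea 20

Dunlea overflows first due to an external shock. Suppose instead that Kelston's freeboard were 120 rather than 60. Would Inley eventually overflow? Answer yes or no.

With Kelston's freeboard at 120:
Round 1 — Dunlea overflows (initial).
  Inley: +80 → 80 ≥ 30
Round 2 — Inley overflows.
No further overflows.

yes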